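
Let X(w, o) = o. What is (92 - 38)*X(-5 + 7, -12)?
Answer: -648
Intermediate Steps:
(92 - 38)*X(-5 + 7, -12) = (92 - 38)*(-12) = 54*(-12) = -648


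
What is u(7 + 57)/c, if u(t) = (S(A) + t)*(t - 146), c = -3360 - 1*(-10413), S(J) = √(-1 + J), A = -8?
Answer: -5248/7053 - 82*I/2351 ≈ -0.74408 - 0.034879*I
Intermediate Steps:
c = 7053 (c = -3360 + 10413 = 7053)
u(t) = (-146 + t)*(t + 3*I) (u(t) = (√(-1 - 8) + t)*(t - 146) = (√(-9) + t)*(-146 + t) = (3*I + t)*(-146 + t) = (t + 3*I)*(-146 + t) = (-146 + t)*(t + 3*I))
u(7 + 57)/c = ((7 + 57)² - 438*I + (7 + 57)*(-146 + 3*I))/7053 = (64² - 438*I + 64*(-146 + 3*I))*(1/7053) = (4096 - 438*I + (-9344 + 192*I))*(1/7053) = (-5248 - 246*I)*(1/7053) = -5248/7053 - 82*I/2351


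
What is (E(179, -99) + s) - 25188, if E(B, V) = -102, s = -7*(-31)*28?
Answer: -19214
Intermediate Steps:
s = 6076 (s = 217*28 = 6076)
(E(179, -99) + s) - 25188 = (-102 + 6076) - 25188 = 5974 - 25188 = -19214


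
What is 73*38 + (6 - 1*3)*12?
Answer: 2810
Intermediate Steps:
73*38 + (6 - 1*3)*12 = 2774 + (6 - 3)*12 = 2774 + 3*12 = 2774 + 36 = 2810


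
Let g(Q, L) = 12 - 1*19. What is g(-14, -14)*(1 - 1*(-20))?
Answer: -147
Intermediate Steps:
g(Q, L) = -7 (g(Q, L) = 12 - 19 = -7)
g(-14, -14)*(1 - 1*(-20)) = -7*(1 - 1*(-20)) = -7*(1 + 20) = -7*21 = -147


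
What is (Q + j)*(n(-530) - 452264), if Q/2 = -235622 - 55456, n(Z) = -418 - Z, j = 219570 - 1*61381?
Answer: 191697526984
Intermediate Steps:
j = 158189 (j = 219570 - 61381 = 158189)
Q = -582156 (Q = 2*(-235622 - 55456) = 2*(-291078) = -582156)
(Q + j)*(n(-530) - 452264) = (-582156 + 158189)*((-418 - 1*(-530)) - 452264) = -423967*((-418 + 530) - 452264) = -423967*(112 - 452264) = -423967*(-452152) = 191697526984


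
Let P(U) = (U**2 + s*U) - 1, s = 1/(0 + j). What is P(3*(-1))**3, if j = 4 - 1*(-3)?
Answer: 148877/343 ≈ 434.04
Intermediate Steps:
j = 7 (j = 4 + 3 = 7)
s = 1/7 (s = 1/(0 + 7) = 1/7 ≈ 0.14286)
P(U) = -1 + U**2 + U/7 (P(U) = (U**2 + U/7) - 1 = -1 + U**2 + U/7)
P(3*(-1))**3 = (-1 + (3*(-1))**2 + (3*(-1))/7)**3 = (-1 + (-3)**2 + (1/7)*(-3))**3 = (-1 + 9 - 3/7)**3 = (53/7)**3 = 148877/343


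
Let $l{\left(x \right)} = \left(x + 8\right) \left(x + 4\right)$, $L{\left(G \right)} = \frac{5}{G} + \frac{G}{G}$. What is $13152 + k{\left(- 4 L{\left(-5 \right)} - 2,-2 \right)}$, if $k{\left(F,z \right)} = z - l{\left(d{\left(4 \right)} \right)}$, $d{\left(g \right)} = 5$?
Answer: $13033$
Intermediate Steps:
$L{\left(G \right)} = 1 + \frac{5}{G}$ ($L{\left(G \right)} = \frac{5}{G} + 1 = 1 + \frac{5}{G}$)
$l{\left(x \right)} = \left(4 + x\right) \left(8 + x\right)$ ($l{\left(x \right)} = \left(8 + x\right) \left(4 + x\right) = \left(4 + x\right) \left(8 + x\right)$)
$k{\left(F,z \right)} = -117 + z$ ($k{\left(F,z \right)} = z - \left(32 + 5^{2} + 12 \cdot 5\right) = z - \left(32 + 25 + 60\right) = z - 117 = -117 + z$)
$13152 + k{\left(- 4 L{\left(-5 \right)} - 2,-2 \right)} = 13152 - 119 = 13033$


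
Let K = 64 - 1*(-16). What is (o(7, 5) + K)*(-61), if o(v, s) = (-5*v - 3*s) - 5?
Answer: -1525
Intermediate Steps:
K = 80 (K = 64 + 16 = 80)
o(v, s) = -5 - 5*v - 3*s
(o(7, 5) + K)*(-61) = ((-5 - 5*7 - 3*5) + 80)*(-61) = ((-5 - 35 - 15) + 80)*(-61) = (-55 + 80)*(-61) = 25*(-61) = -1525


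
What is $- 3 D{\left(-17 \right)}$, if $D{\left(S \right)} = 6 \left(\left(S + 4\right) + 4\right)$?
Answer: $162$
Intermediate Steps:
$D{\left(S \right)} = 48 + 6 S$ ($D{\left(S \right)} = 6 \left(\left(4 + S\right) + 4\right) = 6 \left(8 + S\right) = 48 + 6 S$)
$- 3 D{\left(-17 \right)} = - 3 \left(48 + 6 \left(-17\right)\right) = - 3 \left(48 - 102\right) = \left(-3\right) \left(-54\right) = 162$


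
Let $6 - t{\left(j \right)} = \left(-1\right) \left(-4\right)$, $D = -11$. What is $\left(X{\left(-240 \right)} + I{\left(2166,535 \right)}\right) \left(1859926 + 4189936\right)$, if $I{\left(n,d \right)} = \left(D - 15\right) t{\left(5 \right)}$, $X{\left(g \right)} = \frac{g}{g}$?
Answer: $-308542962$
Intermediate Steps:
$X{\left(g \right)} = 1$
$t{\left(j \right)} = 2$ ($t{\left(j \right)} = 6 - \left(-1\right) \left(-4\right) = 6 - 4 = 2$)
$I{\left(n,d \right)} = -52$ ($I{\left(n,d \right)} = \left(-11 - 15\right) 2 = \left(-26\right) 2 = -52$)
$\left(X{\left(-240 \right)} + I{\left(2166,535 \right)}\right) \left(1859926 + 4189936\right) = \left(1 - 52\right) \left(1859926 + 4189936\right) = \left(-51\right) 6049862 = -308542962$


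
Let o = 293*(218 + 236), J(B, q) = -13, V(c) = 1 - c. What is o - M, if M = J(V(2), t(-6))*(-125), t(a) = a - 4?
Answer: 131397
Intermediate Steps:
t(a) = -4 + a
o = 133022 (o = 293*454 = 133022)
M = 1625 (M = -13*(-125) = 1625)
o - M = 133022 - 1*1625 = 133022 - 1625 = 131397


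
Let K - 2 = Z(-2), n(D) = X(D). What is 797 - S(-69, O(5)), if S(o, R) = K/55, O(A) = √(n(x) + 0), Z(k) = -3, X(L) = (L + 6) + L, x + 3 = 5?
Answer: 43836/55 ≈ 797.02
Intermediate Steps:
x = 2 (x = -3 + 5 = 2)
X(L) = 6 + 2*L (X(L) = (6 + L) + L = 6 + 2*L)
n(D) = 6 + 2*D
K = -1 (K = 2 - 3 = -1)
O(A) = √10 (O(A) = √((6 + 2*2) + 0) = √((6 + 4) + 0) = √(10 + 0) = √10)
S(o, R) = -1/55
797 - S(-69, O(5)) = 797 - 1*(-1/55) = 797 + 1/55 = 43836/55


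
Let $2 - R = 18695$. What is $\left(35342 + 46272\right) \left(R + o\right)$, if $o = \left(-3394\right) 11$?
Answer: $-4572587578$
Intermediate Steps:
$R = -18693$ ($R = 2 - 18695 = -18693$)
$o = -37334$
$\left(35342 + 46272\right) \left(R + o\right) = \left(35342 + 46272\right) \left(-18693 - 37334\right) = 81614 \left(-56027\right) = -4572587578$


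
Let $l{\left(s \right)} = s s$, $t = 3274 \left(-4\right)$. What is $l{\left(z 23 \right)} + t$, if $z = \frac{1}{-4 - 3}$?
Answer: $- \frac{641175}{49} \approx -13085.0$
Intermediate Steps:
$z = - \frac{1}{7}$ ($z = \frac{1}{-7} = - \frac{1}{7} \approx -0.14286$)
$t = -13096$
$l{\left(s \right)} = s^{2}$
$l{\left(z 23 \right)} + t = \left(\left(- \frac{1}{7}\right) 23\right)^{2} - 13096 = \left(- \frac{23}{7}\right)^{2} - 13096 = \frac{529}{49} - 13096 = - \frac{641175}{49}$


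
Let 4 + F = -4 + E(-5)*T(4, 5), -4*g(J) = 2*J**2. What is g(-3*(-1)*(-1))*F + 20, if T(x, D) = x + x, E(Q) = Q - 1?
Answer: 272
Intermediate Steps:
E(Q) = -1 + Q
g(J) = -J**2/2
T(x, D) = 2*x
F = -56 (F = -4 + (-4 + (-1 - 5)*(2*4)) = -4 + (-4 - 6*8) = -4 + (-4 - 48) = -4 - 52 = -56)
g(-3*(-1)*(-1))*F + 20 = -(-3*(-1)*(-1))**2/2*(-56) + 20 = -(3*(-1))**2/2*(-56) + 20 = -1/2*(-3)**2*(-56) + 20 = -1/2*9*(-56) + 20 = -9/2*(-56) + 20 = 252 + 20 = 272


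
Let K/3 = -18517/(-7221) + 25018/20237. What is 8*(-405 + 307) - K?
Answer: -5534911909/6958637 ≈ -795.40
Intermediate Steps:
K = 79340501/6958637 (K = 3*(-18517/(-7221) + 25018/20237) = 3*(-18517*(-1/7221) + 25018*(1/20237)) = 3*(18517/7221 + 3574/2891) = 3*(79340501/20875911) = 79340501/6958637 ≈ 11.402)
8*(-405 + 307) - K = 8*(-405 + 307) - 1*79340501/6958637 = 8*(-98) - 79340501/6958637 = -784 - 79340501/6958637 = -5534911909/6958637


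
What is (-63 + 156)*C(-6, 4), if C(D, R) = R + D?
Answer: -186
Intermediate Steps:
C(D, R) = D + R
(-63 + 156)*C(-6, 4) = (-63 + 156)*(-6 + 4) = 93*(-2) = -186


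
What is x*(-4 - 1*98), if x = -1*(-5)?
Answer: -510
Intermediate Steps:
x = 5
x*(-4 - 1*98) = 5*(-4 - 1*98) = 5*(-4 - 98) = 5*(-102) = -510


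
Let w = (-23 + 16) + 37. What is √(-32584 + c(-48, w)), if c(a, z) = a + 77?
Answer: I*√32555 ≈ 180.43*I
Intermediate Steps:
w = 30 (w = -7 + 37 = 30)
c(a, z) = 77 + a
√(-32584 + c(-48, w)) = √(-32584 + (77 - 48)) = √(-32584 + 29) = √(-32555) = I*√32555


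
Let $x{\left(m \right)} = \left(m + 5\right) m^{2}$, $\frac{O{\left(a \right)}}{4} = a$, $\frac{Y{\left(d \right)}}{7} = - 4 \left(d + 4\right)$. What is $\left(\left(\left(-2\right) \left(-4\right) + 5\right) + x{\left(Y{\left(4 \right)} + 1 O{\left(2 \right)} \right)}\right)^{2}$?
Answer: $96912270426409$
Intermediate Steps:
$Y{\left(d \right)} = -112 - 28 d$ ($Y{\left(d \right)} = 7 \left(- 4 \left(d + 4\right)\right) = 7 \left(- 4 \left(4 + d\right)\right) = 7 \left(-16 - 4 d\right) = -112 - 28 d$)
$O{\left(a \right)} = 4 a$
$x{\left(m \right)} = m^{2} \left(5 + m\right)$ ($x{\left(m \right)} = \left(5 + m\right) m^{2} = m^{2} \left(5 + m\right)$)
$\left(\left(\left(-2\right) \left(-4\right) + 5\right) + x{\left(Y{\left(4 \right)} + 1 O{\left(2 \right)} \right)}\right)^{2} = \left(\left(\left(-2\right) \left(-4\right) + 5\right) + \left(\left(-112 - 112\right) + 1 \cdot 4 \cdot 2\right)^{2} \left(5 + \left(\left(-112 - 112\right) + 1 \cdot 4 \cdot 2\right)\right)\right)^{2} = \left(\left(8 + 5\right) + \left(\left(-112 - 112\right) + 1 \cdot 8\right)^{2} \left(5 + \left(\left(-112 - 112\right) + 1 \cdot 8\right)\right)\right)^{2} = \left(13 + \left(-224 + 8\right)^{2} \left(5 + \left(-224 + 8\right)\right)\right)^{2} = \left(13 + \left(-216\right)^{2} \left(5 - 216\right)\right)^{2} = \left(13 + 46656 \left(-211\right)\right)^{2} = \left(13 - 9844416\right)^{2} = \left(-9844403\right)^{2} = 96912270426409$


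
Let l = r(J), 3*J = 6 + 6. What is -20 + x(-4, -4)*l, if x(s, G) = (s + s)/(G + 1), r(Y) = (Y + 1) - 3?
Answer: -44/3 ≈ -14.667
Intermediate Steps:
J = 4 (J = (6 + 6)/3 = (1/3)*12 = 4)
r(Y) = -2 + Y (r(Y) = (1 + Y) - 3 = -2 + Y)
x(s, G) = 2*s/(1 + G) (x(s, G) = (2*s)/(1 + G) = 2*s/(1 + G))
l = 2 (l = -2 + 4 = 2)
-20 + x(-4, -4)*l = -20 + (2*(-4)/(1 - 4))*2 = -20 + (2*(-4)/(-3))*2 = -20 + (2*(-4)*(-1/3))*2 = -20 + (8/3)*2 = -20 + 16/3 = -44/3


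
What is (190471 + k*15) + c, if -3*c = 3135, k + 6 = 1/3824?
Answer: 724020879/3824 ≈ 1.8934e+5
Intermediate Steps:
k = -22943/3824 (k = -6 + 1/3824 = -22943/3824 ≈ -5.9997)
c = -1045 (c = -1/3*3135 = -1045)
(190471 + k*15) + c = (190471 - 22943/3824*15) - 1045 = (190471 - 344145/3824) - 1045 = 728016959/3824 - 1045 = 724020879/3824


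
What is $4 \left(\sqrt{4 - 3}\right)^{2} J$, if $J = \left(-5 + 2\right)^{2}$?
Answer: $36$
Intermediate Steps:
$J = 9$ ($J = \left(-3\right)^{2} = 9$)
$4 \left(\sqrt{4 - 3}\right)^{2} J = 4 \left(\sqrt{4 - 3}\right)^{2} \cdot 9 = 4 \left(\sqrt{1}\right)^{2} \cdot 9 = 4 \cdot 1^{2} \cdot 9 = 4 \cdot 1 \cdot 9 = 4 \cdot 9 = 36$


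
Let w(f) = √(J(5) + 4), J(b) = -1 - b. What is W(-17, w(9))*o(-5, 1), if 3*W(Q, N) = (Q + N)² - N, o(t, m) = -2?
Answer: -574/3 + 70*I*√2/3 ≈ -191.33 + 32.998*I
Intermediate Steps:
w(f) = I*√2 (w(f) = √((-1 - 1*5) + 4) = √((-1 - 5) + 4) = √(-6 + 4) = √(-2) = I*√2)
W(Q, N) = -N/3 + (N + Q)²/3 (W(Q, N) = ((Q + N)² - N)/3 = ((N + Q)² - N)/3 = -N/3 + (N + Q)²/3)
W(-17, w(9))*o(-5, 1) = (-I*√2/3 + (I*√2 - 17)²/3)*(-2) = (-I*√2/3 + (-17 + I*√2)²/3)*(-2) = ((-17 + I*√2)²/3 - I*√2/3)*(-2) = -2*(-17 + I*√2)²/3 + 2*I*√2/3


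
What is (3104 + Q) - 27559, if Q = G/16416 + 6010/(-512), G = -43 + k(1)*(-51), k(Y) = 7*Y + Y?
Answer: -3213171413/131328 ≈ -24467.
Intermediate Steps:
k(Y) = 8*Y
G = -451 (G = -43 + (8*1)*(-51) = -43 + 8*(-51) = -43 - 408 = -451)
Q = -1545173/131328 (Q = -451/16416 + 6010/(-512) = -451*1/16416 + 6010*(-1/512) = -451/16416 - 3005/256 = -1545173/131328 ≈ -11.766)
(3104 + Q) - 27559 = (3104 - 1545173/131328) - 27559 = 406096939/131328 - 27559 = -3213171413/131328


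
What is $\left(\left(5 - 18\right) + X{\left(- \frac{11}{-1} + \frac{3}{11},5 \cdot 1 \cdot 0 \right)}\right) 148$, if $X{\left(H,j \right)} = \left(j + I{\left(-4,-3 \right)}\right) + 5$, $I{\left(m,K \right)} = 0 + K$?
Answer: $-1628$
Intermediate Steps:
$I{\left(m,K \right)} = K$
$X{\left(H,j \right)} = 2 + j$ ($X{\left(H,j \right)} = \left(j - 3\right) + 5 = \left(-3 + j\right) + 5 = 2 + j$)
$\left(\left(5 - 18\right) + X{\left(- \frac{11}{-1} + \frac{3}{11},5 \cdot 1 \cdot 0 \right)}\right) 148 = \left(\left(5 - 18\right) + \left(2 + 5 \cdot 1 \cdot 0\right)\right) 148 = \left(\left(5 - 18\right) + \left(2 + 5 \cdot 0\right)\right) 148 = \left(-13 + \left(2 + 0\right)\right) 148 = \left(-13 + 2\right) 148 = \left(-11\right) 148 = -1628$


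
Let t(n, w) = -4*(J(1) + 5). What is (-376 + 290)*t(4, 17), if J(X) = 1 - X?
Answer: 1720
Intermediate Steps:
t(n, w) = -20 (t(n, w) = -4*((1 - 1*1) + 5) = -4*((1 - 1) + 5) = -4*(0 + 5) = -4*5 = -20)
(-376 + 290)*t(4, 17) = (-376 + 290)*(-20) = -86*(-20) = 1720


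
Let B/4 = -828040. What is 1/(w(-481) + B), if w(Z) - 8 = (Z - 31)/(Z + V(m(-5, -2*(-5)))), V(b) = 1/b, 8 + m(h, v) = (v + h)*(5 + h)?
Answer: -3849/12748468952 ≈ -3.0192e-7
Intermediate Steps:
B = -3312160 (B = 4*(-828040) = -3312160)
m(h, v) = -8 + (5 + h)*(h + v) (m(h, v) = -8 + (v + h)*(5 + h) = -8 + (h + v)*(5 + h) = -8 + (5 + h)*(h + v))
w(Z) = 8 + (-31 + Z)/(-1/8 + Z) (w(Z) = 8 + (Z - 31)/(Z + 1/(-8 + (-5)**2 + 5*(-5) + 5*(-2*(-5)) - (-10)*(-5))) = 8 + (-31 + Z)/(Z + 1/(-8 + 25 - 25 + 5*10 - 5*10)) = 8 + (-31 + Z)/(Z + 1/(-8 + 25 - 25 + 50 - 50)) = 8 + (-31 + Z)/(Z + 1/(-8)) = 8 + (-31 + Z)/(Z - 1/8) = 8 + (-31 + Z)/(-1/8 + Z))
1/(w(-481) + B) = 1/(8*(-32 + 9*(-481))/(-1 + 8*(-481)) - 3312160) = 1/(8*(-32 - 4329)/(-1 - 3848) - 3312160) = 1/(8*(-4361)/(-3849) - 3312160) = 1/(8*(-1/3849)*(-4361) - 3312160) = 1/(34888/3849 - 3312160) = 1/(-12748468952/3849) = -3849/12748468952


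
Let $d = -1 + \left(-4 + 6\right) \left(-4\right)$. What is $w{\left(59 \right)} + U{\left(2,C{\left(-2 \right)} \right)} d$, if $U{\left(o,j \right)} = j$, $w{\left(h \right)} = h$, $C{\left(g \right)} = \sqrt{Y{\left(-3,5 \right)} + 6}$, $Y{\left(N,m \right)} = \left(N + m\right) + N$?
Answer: $59 - 9 \sqrt{5} \approx 38.875$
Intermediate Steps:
$Y{\left(N,m \right)} = m + 2 N$
$C{\left(g \right)} = \sqrt{5}$ ($C{\left(g \right)} = \sqrt{\left(5 + 2 \left(-3\right)\right) + 6} = \sqrt{\left(5 - 6\right) + 6} = \sqrt{-1 + 6} = \sqrt{5}$)
$d = -9$ ($d = -1 + 2 \left(-4\right) = -1 - 8 = -9$)
$w{\left(59 \right)} + U{\left(2,C{\left(-2 \right)} \right)} d = 59 + \sqrt{5} \left(-9\right) = 59 - 9 \sqrt{5}$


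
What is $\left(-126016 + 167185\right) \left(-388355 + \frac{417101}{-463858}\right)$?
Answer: $- \frac{7416265614757779}{463858} \approx -1.5988 \cdot 10^{10}$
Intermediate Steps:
$\left(-126016 + 167185\right) \left(-388355 + \frac{417101}{-463858}\right) = 41169 \left(-388355 + 417101 \left(- \frac{1}{463858}\right)\right) = 41169 \left(-388355 - \frac{417101}{463858}\right) = 41169 \left(- \frac{180141990691}{463858}\right) = - \frac{7416265614757779}{463858}$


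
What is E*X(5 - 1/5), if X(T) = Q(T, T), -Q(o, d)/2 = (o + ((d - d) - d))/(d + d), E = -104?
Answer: 0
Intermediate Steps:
Q(o, d) = -(o - d)/d (Q(o, d) = -2*(o + ((d - d) - d))/(d + d) = -2*(o + (0 - d))/(2*d) = -2*(o - d)*1/(2*d) = -(o - d)/d)
X(T) = 0 (X(T) = (T - T)/T = 0/T = 0)
E*X(5 - 1/5) = -104*0 = 0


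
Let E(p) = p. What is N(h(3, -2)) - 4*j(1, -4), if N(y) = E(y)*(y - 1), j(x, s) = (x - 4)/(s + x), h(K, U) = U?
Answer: 2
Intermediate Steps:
j(x, s) = (-4 + x)/(s + x)
N(y) = y*(-1 + y) (N(y) = y*(y - 1) = y*(-1 + y))
N(h(3, -2)) - 4*j(1, -4) = -2*(-1 - 2) - 4*(-4 + 1)/(-4 + 1) = -2*(-3) - 4*(-3)/(-3) = 6 - (-4)*(-3)/3 = 6 - 4*1 = 6 - 4 = 2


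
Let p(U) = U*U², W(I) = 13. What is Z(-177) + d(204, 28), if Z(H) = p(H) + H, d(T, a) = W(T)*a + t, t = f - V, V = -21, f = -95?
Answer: -5545120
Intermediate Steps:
t = -74 (t = -95 - 1*(-21) = -95 + 21 = -74)
p(U) = U³
d(T, a) = -74 + 13*a (d(T, a) = 13*a - 74 = -74 + 13*a)
Z(H) = H + H³ (Z(H) = H³ + H = H + H³)
Z(-177) + d(204, 28) = (-177 + (-177)³) + (-74 + 13*28) = (-177 - 5545233) + (-74 + 364) = -5545410 + 290 = -5545120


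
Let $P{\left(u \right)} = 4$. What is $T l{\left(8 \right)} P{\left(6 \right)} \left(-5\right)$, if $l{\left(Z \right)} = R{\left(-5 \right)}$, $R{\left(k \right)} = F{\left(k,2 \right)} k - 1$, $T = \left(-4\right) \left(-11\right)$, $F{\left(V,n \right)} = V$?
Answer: $-21120$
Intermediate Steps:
$T = 44$
$R{\left(k \right)} = -1 + k^{2}$ ($R{\left(k \right)} = k k - 1 = k^{2} - 1 = -1 + k^{2}$)
$l{\left(Z \right)} = 24$ ($l{\left(Z \right)} = -1 + \left(-5\right)^{2} = -1 + 25 = 24$)
$T l{\left(8 \right)} P{\left(6 \right)} \left(-5\right) = 44 \cdot 24 \cdot 4 \left(-5\right) = 1056 \left(-20\right) = -21120$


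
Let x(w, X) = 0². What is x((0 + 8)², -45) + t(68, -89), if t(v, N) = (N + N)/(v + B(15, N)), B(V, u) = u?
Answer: 178/21 ≈ 8.4762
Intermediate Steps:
x(w, X) = 0
t(v, N) = 2*N/(N + v) (t(v, N) = (N + N)/(v + N) = (2*N)/(N + v) = 2*N/(N + v))
x((0 + 8)², -45) + t(68, -89) = 0 + 2*(-89)/(-89 + 68) = 0 + 2*(-89)/(-21) = 0 + 2*(-89)*(-1/21) = 0 + 178/21 = 178/21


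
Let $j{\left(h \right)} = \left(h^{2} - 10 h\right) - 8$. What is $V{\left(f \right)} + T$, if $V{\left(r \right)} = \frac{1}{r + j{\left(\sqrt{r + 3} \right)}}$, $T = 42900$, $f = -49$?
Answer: $\frac{652465997}{15209} + \frac{10 i \sqrt{46}}{15209} \approx 42900.0 + 0.0044594 i$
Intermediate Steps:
$j{\left(h \right)} = -8 + h^{2} - 10 h$
$V{\left(r \right)} = \frac{1}{-5 - 10 \sqrt{3 + r} + 2 r}$ ($V{\left(r \right)} = \frac{1}{r - \left(8 + 10 \sqrt{r + 3} - \left(3 + r\right)\right)} = \frac{1}{r - \left(8 + 10 \sqrt{3 + r} - \left(3 + r\right)\right)} = \frac{1}{r - \left(5 - r + 10 \sqrt{3 + r}\right)} = \frac{1}{-5 - 10 \sqrt{3 + r} + 2 r}$)
$V{\left(f \right)} + T = \frac{1}{-5 - 10 \sqrt{3 - 49} + 2 \left(-49\right)} + 42900 = \frac{1}{-5 - 10 \sqrt{-46} - 98} + 42900 = \frac{1}{-5 - 10 i \sqrt{46} - 98} + 42900 = \frac{1}{-103 - 10 i \sqrt{46}} + 42900 = 42900 + \frac{1}{-103 - 10 i \sqrt{46}}$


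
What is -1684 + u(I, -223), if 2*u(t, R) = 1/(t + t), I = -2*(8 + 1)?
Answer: -121249/72 ≈ -1684.0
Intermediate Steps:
I = -18 (I = -2*9 = -18)
u(t, R) = 1/(4*t) (u(t, R) = 1/(2*(t + t)) = 1/(2*((2*t))) = (1/(2*t))/2 = 1/(4*t))
-1684 + u(I, -223) = -1684 + (¼)/(-18) = -1684 + (¼)*(-1/18) = -1684 - 1/72 = -121249/72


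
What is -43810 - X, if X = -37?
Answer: -43773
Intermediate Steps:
-43810 - X = -43810 - 1*(-37) = -43810 + 37 = -43773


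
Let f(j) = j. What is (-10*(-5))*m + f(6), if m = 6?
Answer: 306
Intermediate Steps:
(-10*(-5))*m + f(6) = -10*(-5)*6 + 6 = 50*6 + 6 = 300 + 6 = 306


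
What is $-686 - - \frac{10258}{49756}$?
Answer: $- \frac{17061179}{24878} \approx -685.79$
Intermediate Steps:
$-686 - - \frac{10258}{49756} = -686 - \left(-10258\right) \frac{1}{49756} = -686 - - \frac{5129}{24878} = -686 + \frac{5129}{24878} = - \frac{17061179}{24878}$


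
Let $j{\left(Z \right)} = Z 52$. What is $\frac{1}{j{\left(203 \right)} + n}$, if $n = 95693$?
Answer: $\frac{1}{106249} \approx 9.4119 \cdot 10^{-6}$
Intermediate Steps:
$j{\left(Z \right)} = 52 Z$
$\frac{1}{j{\left(203 \right)} + n} = \frac{1}{52 \cdot 203 + 95693} = \frac{1}{10556 + 95693} = \frac{1}{106249}$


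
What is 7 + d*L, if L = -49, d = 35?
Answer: -1708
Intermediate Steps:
7 + d*L = 7 + 35*(-49) = 7 - 1715 = -1708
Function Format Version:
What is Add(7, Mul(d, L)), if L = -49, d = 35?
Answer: -1708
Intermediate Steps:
Add(7, Mul(d, L)) = Add(7, Mul(35, -49)) = Add(7, -1715) = -1708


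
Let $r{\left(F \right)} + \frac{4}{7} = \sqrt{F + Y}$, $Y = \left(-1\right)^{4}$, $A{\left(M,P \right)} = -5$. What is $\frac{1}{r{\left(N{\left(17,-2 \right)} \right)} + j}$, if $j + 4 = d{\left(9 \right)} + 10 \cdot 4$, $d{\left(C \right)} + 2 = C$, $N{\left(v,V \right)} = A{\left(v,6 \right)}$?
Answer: $\frac{2079}{88405} - \frac{98 i}{88405} \approx 0.023517 - 0.0011085 i$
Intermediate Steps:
$N{\left(v,V \right)} = -5$
$d{\left(C \right)} = -2 + C$
$Y = 1$
$j = 43$ ($j = -4 + \left(\left(-2 + 9\right) + 10 \cdot 4\right) = -4 + \left(7 + 40\right) = -4 + 47 = 43$)
$r{\left(F \right)} = - \frac{4}{7} + \sqrt{1 + F}$ ($r{\left(F \right)} = - \frac{4}{7} + \sqrt{F + 1} = - \frac{4}{7} + \sqrt{1 + F}$)
$\frac{1}{r{\left(N{\left(17,-2 \right)} \right)} + j} = \frac{1}{\left(- \frac{4}{7} + \sqrt{1 - 5}\right) + 43} = \frac{1}{\left(- \frac{4}{7} + \sqrt{-4}\right) + 43} = \frac{1}{\left(- \frac{4}{7} + 2 i\right) + 43} = \frac{1}{\frac{297}{7} + 2 i} = \frac{49 \left(\frac{297}{7} - 2 i\right)}{88405}$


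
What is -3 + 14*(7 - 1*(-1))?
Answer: 109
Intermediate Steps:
-3 + 14*(7 - 1*(-1)) = -3 + 14*(7 + 1) = -3 + 14*8 = -3 + 112 = 109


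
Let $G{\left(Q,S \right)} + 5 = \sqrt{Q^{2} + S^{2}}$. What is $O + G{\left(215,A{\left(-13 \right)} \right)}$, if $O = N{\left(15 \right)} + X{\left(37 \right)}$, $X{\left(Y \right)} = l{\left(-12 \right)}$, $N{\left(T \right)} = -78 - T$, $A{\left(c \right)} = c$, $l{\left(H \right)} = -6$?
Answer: $-104 + \sqrt{46394} \approx 111.39$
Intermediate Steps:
$G{\left(Q,S \right)} = -5 + \sqrt{Q^{2} + S^{2}}$
$X{\left(Y \right)} = -6$
$O = -99$ ($O = \left(-78 - 15\right) - 6 = -93 - 6 = -99$)
$O + G{\left(215,A{\left(-13 \right)} \right)} = -99 - \left(5 - \sqrt{215^{2} + \left(-13\right)^{2}}\right) = -99 - \left(5 - \sqrt{46225 + 169}\right) = -99 - \left(5 - \sqrt{46394}\right) = -104 + \sqrt{46394}$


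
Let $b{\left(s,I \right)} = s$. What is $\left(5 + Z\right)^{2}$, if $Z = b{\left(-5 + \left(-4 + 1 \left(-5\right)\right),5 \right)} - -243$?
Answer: $54756$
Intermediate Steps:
$Z = 229$ ($Z = \left(-5 + \left(-4 + 1 \left(-5\right)\right)\right) - -243 = \left(-5 - 9\right) + 243 = -14 + 243 = 229$)
$\left(5 + Z\right)^{2} = \left(5 + 229\right)^{2} = 234^{2} = 54756$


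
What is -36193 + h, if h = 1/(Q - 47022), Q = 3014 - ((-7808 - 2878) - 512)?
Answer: -1187492331/32810 ≈ -36193.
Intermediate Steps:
Q = 14212 (Q = 3014 - (-10686 - 512) = 3014 - 1*(-11198) = 3014 + 11198 = 14212)
h = -1/32810 (h = 1/(14212 - 47022) = 1/(-32810) = -1/32810 ≈ -3.0479e-5)
-36193 + h = -36193 - 1/32810 = -1187492331/32810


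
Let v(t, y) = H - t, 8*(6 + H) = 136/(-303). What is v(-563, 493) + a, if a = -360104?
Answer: -108942758/303 ≈ -3.5955e+5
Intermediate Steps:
H = -1835/303 (H = -6 + (136/(-303))/8 = -6 + (136*(-1/303))/8 = -6 + (⅛)*(-136/303) = -6 - 17/303 = -1835/303 ≈ -6.0561)
v(t, y) = -1835/303 - t
v(-563, 493) + a = (-1835/303 - 1*(-563)) - 360104 = (-1835/303 + 563) - 360104 = 168754/303 - 360104 = -108942758/303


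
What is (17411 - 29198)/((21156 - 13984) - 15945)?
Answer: 11787/8773 ≈ 1.3436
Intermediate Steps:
(17411 - 29198)/((21156 - 13984) - 15945) = -11787/(7172 - 15945) = -11787/(-8773) = -11787*(-1/8773) = 11787/8773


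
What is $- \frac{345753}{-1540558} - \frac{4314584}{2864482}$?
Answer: $- \frac{2828231826463}{2206450330478} \approx -1.2818$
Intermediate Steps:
$- \frac{345753}{-1540558} - \frac{4314584}{2864482} = \left(-345753\right) \left(- \frac{1}{1540558}\right) - \frac{2157292}{1432241} = \frac{345753}{1540558} - \frac{2157292}{1432241} = - \frac{2828231826463}{2206450330478}$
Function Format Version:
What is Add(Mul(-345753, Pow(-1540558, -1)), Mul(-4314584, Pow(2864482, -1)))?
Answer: Rational(-2828231826463, 2206450330478) ≈ -1.2818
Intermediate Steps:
Add(Mul(-345753, Pow(-1540558, -1)), Mul(-4314584, Pow(2864482, -1))) = Add(Mul(-345753, Rational(-1, 1540558)), Mul(-4314584, Rational(1, 2864482))) = Add(Rational(345753, 1540558), Rational(-2157292, 1432241)) = Rational(-2828231826463, 2206450330478)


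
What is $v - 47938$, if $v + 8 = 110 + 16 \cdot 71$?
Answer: $-46700$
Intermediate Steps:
$v = 1238$ ($v = -8 + \left(110 + 16 \cdot 71\right) = -8 + \left(110 + 1136\right) = -8 + 1246 = 1238$)
$v - 47938 = 1238 - 47938 = -46700$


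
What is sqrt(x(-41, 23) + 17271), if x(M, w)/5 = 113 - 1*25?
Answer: sqrt(17711) ≈ 133.08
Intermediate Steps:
x(M, w) = 440 (x(M, w) = 5*(113 - 1*25) = 5*(113 - 25) = 5*88 = 440)
sqrt(x(-41, 23) + 17271) = sqrt(440 + 17271) = sqrt(17711)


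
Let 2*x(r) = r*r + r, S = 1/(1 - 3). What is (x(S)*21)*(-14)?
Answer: 147/4 ≈ 36.750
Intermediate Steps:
S = -½ (S = 1/(-2) = -½ ≈ -0.50000)
x(r) = r/2 + r²/2 (x(r) = (r*r + r)/2 = (r² + r)/2 = (r + r²)/2 = r/2 + r²/2)
(x(S)*21)*(-14) = (((½)*(-½)*(1 - ½))*21)*(-14) = (((½)*(-½)*(½))*21)*(-14) = -⅛*21*(-14) = -21/8*(-14) = 147/4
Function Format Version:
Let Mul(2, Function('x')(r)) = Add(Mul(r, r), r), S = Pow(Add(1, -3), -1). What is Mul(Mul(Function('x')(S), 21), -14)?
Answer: Rational(147, 4) ≈ 36.750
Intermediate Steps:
S = Rational(-1, 2) (S = Pow(-2, -1) = Rational(-1, 2) ≈ -0.50000)
Function('x')(r) = Add(Mul(Rational(1, 2), r), Mul(Rational(1, 2), Pow(r, 2))) (Function('x')(r) = Mul(Rational(1, 2), Add(Mul(r, r), r)) = Mul(Rational(1, 2), Add(Pow(r, 2), r)) = Mul(Rational(1, 2), Add(r, Pow(r, 2))) = Add(Mul(Rational(1, 2), r), Mul(Rational(1, 2), Pow(r, 2))))
Mul(Mul(Function('x')(S), 21), -14) = Mul(Mul(Mul(Rational(1, 2), Rational(-1, 2), Add(1, Rational(-1, 2))), 21), -14) = Mul(Mul(Mul(Rational(1, 2), Rational(-1, 2), Rational(1, 2)), 21), -14) = Mul(Mul(Rational(-1, 8), 21), -14) = Mul(Rational(-21, 8), -14) = Rational(147, 4)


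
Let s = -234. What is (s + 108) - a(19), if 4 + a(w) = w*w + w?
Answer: -502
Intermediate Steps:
a(w) = -4 + w + w² (a(w) = -4 + (w*w + w) = -4 + (w² + w) = -4 + (w + w²) = -4 + w + w²)
(s + 108) - a(19) = (-234 + 108) - (-4 + 19 + 19²) = -126 - (-4 + 19 + 361) = -126 - 1*376 = -126 - 376 = -502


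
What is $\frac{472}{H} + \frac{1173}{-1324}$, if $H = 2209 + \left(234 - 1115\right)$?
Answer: $- \frac{58301}{109892} \approx -0.53053$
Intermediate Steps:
$H = 1328$ ($H = 2209 - 881 = 1328$)
$\frac{472}{H} + \frac{1173}{-1324} = \frac{472}{1328} + \frac{1173}{-1324} = 472 \cdot \frac{1}{1328} + 1173 \left(- \frac{1}{1324}\right) = \frac{59}{166} - \frac{1173}{1324} = - \frac{58301}{109892}$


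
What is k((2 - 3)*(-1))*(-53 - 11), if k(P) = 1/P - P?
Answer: 0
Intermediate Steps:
k((2 - 3)*(-1))*(-53 - 11) = (1/((2 - 3)*(-1)) - (2 - 3)*(-1))*(-53 - 11) = (1/(-1*(-1)) - (-1)*(-1))*(-64) = (1/1 - 1*1)*(-64) = (1 - 1)*(-64) = 0*(-64) = 0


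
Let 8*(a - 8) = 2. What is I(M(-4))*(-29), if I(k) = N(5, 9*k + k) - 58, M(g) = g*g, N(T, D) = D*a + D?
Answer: -41238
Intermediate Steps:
a = 33/4 (a = 8 + (⅛)*2 = 8 + ¼ = 33/4 ≈ 8.2500)
N(T, D) = 37*D/4 (N(T, D) = D*(33/4) + D = 33*D/4 + D = 37*D/4)
M(g) = g²
I(k) = -58 + 185*k/2 (I(k) = 37*(9*k + k)/4 - 58 = 37*(10*k)/4 - 58 = 185*k/2 - 58 = -58 + 185*k/2)
I(M(-4))*(-29) = (-58 + (185/2)*(-4)²)*(-29) = (-58 + (185/2)*16)*(-29) = (-58 + 1480)*(-29) = 1422*(-29) = -41238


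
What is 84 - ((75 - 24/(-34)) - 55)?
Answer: 1076/17 ≈ 63.294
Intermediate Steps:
84 - ((75 - 24/(-34)) - 55) = 84 - ((75 - 24*(-1/34)) - 55) = 84 - ((75 + 12/17) - 55) = 84 - (1287/17 - 55) = 84 - 1*352/17 = 84 - 352/17 = 1076/17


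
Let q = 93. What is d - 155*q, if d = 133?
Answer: -14282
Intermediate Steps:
d - 155*q = 133 - 155*93 = 133 - 14415 = -14282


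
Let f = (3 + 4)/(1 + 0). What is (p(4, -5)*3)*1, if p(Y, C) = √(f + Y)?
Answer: 3*√11 ≈ 9.9499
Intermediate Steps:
f = 7 (f = 7/1 = 7*1 = 7)
p(Y, C) = √(7 + Y)
(p(4, -5)*3)*1 = (√(7 + 4)*3)*1 = (√11*3)*1 = (3*√11)*1 = 3*√11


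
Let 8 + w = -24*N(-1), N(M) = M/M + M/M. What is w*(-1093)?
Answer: 61208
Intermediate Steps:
N(M) = 2 (N(M) = 1 + 1 = 2)
w = -56 (w = -8 - 24*2 = -8 - 48 = -56)
w*(-1093) = -56*(-1093) = 61208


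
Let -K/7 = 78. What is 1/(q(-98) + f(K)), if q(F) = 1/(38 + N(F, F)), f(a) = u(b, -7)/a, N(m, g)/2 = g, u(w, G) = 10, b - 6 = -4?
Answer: -43134/1063 ≈ -40.578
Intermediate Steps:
b = 2 (b = 6 - 4 = 2)
K = -546 (K = -7*78 = -546)
N(m, g) = 2*g
f(a) = 10/a
q(F) = 1/(38 + 2*F)
1/(q(-98) + f(K)) = 1/(1/(2*(19 - 98)) + 10/(-546)) = 1/((½)/(-79) + 10*(-1/546)) = 1/((½)*(-1/79) - 5/273) = 1/(-1/158 - 5/273) = 1/(-1063/43134) = -43134/1063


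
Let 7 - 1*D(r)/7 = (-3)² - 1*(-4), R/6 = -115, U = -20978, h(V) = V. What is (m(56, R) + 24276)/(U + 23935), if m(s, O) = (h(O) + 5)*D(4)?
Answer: 53046/2957 ≈ 17.939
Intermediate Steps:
R = -690 (R = 6*(-115) = -690)
D(r) = -42 (D(r) = 49 - 7*((-3)² - 1*(-4)) = 49 - 7*(9 + 4) = 49 - 7*13 = 49 - 91 = -42)
m(s, O) = -210 - 42*O (m(s, O) = (O + 5)*(-42) = (5 + O)*(-42) = -210 - 42*O)
(m(56, R) + 24276)/(U + 23935) = ((-210 - 42*(-690)) + 24276)/(-20978 + 23935) = ((-210 + 28980) + 24276)/2957 = (28770 + 24276)*(1/2957) = 53046*(1/2957) = 53046/2957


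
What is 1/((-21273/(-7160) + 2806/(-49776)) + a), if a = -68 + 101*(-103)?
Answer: -182580/1911263011 ≈ -9.5528e-5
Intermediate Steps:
a = -10471 (a = -68 - 10403 = -10471)
1/((-21273/(-7160) + 2806/(-49776)) + a) = 1/((-21273/(-7160) + 2806/(-49776)) - 10471) = 1/((-21273*(-1/7160) + 2806*(-1/49776)) - 10471) = 1/((21273/7160 - 23/408) - 10471) = 1/(532169/182580 - 10471) = 1/(-1911263011/182580) = -182580/1911263011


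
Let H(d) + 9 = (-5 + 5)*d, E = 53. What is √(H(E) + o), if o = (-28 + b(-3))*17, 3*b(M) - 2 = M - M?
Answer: 7*I*√87/3 ≈ 21.764*I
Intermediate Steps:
b(M) = ⅔ (b(M) = ⅔ + (M - M)/3 = ⅔ + (⅓)*0 = ⅔ + 0 = ⅔)
H(d) = -9 (H(d) = -9 + (-5 + 5)*d = -9 + 0*d = -9 + 0 = -9)
o = -1394/3 (o = (-28 + ⅔)*17 = -82/3*17 = -1394/3 ≈ -464.67)
√(H(E) + o) = √(-9 - 1394/3) = √(-1421/3) = 7*I*√87/3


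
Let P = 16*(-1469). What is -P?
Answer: 23504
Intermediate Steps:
P = -23504
-P = -1*(-23504) = 23504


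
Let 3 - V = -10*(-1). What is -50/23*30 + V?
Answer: -1661/23 ≈ -72.217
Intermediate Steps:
V = -7 (V = 3 - (-10)*(-1) = 3 - 1*10 = 3 - 10 = -7)
-50/23*30 + V = -50/23*30 - 7 = -1500/23 - 7 = -1661/23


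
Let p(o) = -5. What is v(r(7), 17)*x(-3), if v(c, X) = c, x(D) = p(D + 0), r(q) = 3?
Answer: -15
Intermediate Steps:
x(D) = -5
v(r(7), 17)*x(-3) = 3*(-5) = -15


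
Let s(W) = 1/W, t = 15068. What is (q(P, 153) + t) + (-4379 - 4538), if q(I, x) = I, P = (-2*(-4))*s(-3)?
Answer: 18445/3 ≈ 6148.3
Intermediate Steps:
s(W) = 1/W
P = -8/3 (P = -2*(-4)/(-3) = 8*(-1/3) = -8/3 ≈ -2.6667)
(q(P, 153) + t) + (-4379 - 4538) = (-8/3 + 15068) + (-4379 - 4538) = 45196/3 - 8917 = 18445/3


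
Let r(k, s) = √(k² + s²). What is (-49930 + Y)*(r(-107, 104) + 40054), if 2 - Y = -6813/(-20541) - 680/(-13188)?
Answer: -6449330476536338/3224937 - 1127111233229*√22265/22574559 ≈ -2.0073e+9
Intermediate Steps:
Y = 36497641/22574559 (Y = 2 - (-6813/(-20541) - 680/(-13188)) = 2 - (-6813*(-1/20541) - 680*(-1/13188)) = 2 - (2271/6847 + 170/3297) = 2 - 1*8651477/22574559 = 2 - 8651477/22574559 = 36497641/22574559 ≈ 1.6168)
(-49930 + Y)*(r(-107, 104) + 40054) = (-49930 + 36497641/22574559)*(√((-107)² + 104²) + 40054) = -1127111233229*(√(11449 + 10816) + 40054)/22574559 = -1127111233229*(√22265 + 40054)/22574559 = -1127111233229*(40054 + √22265)/22574559 = -6449330476536338/3224937 - 1127111233229*√22265/22574559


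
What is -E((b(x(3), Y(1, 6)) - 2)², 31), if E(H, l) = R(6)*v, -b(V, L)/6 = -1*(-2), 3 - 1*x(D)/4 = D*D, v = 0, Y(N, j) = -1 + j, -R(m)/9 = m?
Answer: 0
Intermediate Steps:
R(m) = -9*m
x(D) = 12 - 4*D² (x(D) = 12 - 4*D*D = 12 - 4*D²)
b(V, L) = -12 (b(V, L) = -(-6)*(-2) = -6*2 = -12)
E(H, l) = 0 (E(H, l) = -9*6*0 = -54*0 = 0)
-E((b(x(3), Y(1, 6)) - 2)², 31) = -1*0 = 0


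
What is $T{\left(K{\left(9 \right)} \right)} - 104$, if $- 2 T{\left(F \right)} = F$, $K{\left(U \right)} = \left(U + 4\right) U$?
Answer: $- \frac{325}{2} \approx -162.5$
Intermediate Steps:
$K{\left(U \right)} = U \left(4 + U\right)$ ($K{\left(U \right)} = \left(4 + U\right) U = U \left(4 + U\right)$)
$T{\left(F \right)} = - \frac{F}{2}$
$T{\left(K{\left(9 \right)} \right)} - 104 = - \frac{9 \left(4 + 9\right)}{2} - 104 = - \frac{9 \cdot 13}{2} - 104 = \left(- \frac{1}{2}\right) 117 - 104 = - \frac{117}{2} - 104 = - \frac{325}{2}$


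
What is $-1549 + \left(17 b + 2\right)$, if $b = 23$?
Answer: $-1156$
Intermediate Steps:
$-1549 + \left(17 b + 2\right) = -1549 + \left(17 \cdot 23 + 2\right) = -1549 + \left(391 + 2\right) = -1549 + 393 = -1156$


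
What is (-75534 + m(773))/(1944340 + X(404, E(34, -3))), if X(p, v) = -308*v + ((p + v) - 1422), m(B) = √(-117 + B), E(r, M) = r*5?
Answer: -37767/945566 + √41/472783 ≈ -0.039928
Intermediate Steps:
E(r, M) = 5*r
X(p, v) = -1422 + p - 307*v (X(p, v) = -308*v + (-1422 + p + v) = -1422 + p - 307*v)
(-75534 + m(773))/(1944340 + X(404, E(34, -3))) = (-75534 + √(-117 + 773))/(1944340 + (-1422 + 404 - 1535*34)) = (-75534 + √656)/(1944340 + (-1422 + 404 - 307*170)) = (-75534 + 4*√41)/(1944340 + (-1422 + 404 - 52190)) = (-75534 + 4*√41)/(1944340 - 53208) = (-75534 + 4*√41)/1891132 = (-75534 + 4*√41)*(1/1891132) = -37767/945566 + √41/472783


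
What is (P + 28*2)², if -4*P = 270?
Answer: 529/4 ≈ 132.25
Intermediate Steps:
P = -135/2 (P = -¼*270 = -135/2 ≈ -67.500)
(P + 28*2)² = (-135/2 + 28*2)² = (-135/2 + 56)² = (-23/2)² = 529/4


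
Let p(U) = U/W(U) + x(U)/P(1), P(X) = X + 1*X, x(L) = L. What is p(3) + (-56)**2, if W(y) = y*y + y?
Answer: 12551/4 ≈ 3137.8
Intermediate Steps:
W(y) = y + y**2 (W(y) = y**2 + y = y + y**2)
P(X) = 2*X (P(X) = X + X = 2*X)
p(U) = 1/(1 + U) + U/2 (p(U) = U/((U*(1 + U))) + U/((2*1)) = U*(1/(U*(1 + U))) + U/2 = 1/(1 + U) + U*(1/2) = 1/(1 + U) + U/2)
p(3) + (-56)**2 = (2 + 3*(1 + 3))/(2*(1 + 3)) + (-56)**2 = (1/2)*(2 + 3*4)/4 + 3136 = (1/2)*(1/4)*(2 + 12) + 3136 = (1/2)*(1/4)*14 + 3136 = 7/4 + 3136 = 12551/4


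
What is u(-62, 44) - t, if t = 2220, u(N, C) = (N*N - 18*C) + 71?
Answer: 903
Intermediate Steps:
u(N, C) = 71 + N**2 - 18*C (u(N, C) = (N**2 - 18*C) + 71 = 71 + N**2 - 18*C)
u(-62, 44) - t = (71 + (-62)**2 - 18*44) - 1*2220 = (71 + 3844 - 792) - 2220 = 3123 - 2220 = 903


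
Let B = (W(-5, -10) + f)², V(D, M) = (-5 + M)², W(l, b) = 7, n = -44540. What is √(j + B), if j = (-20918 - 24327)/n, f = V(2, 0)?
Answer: √20334382907/4454 ≈ 32.016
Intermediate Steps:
f = 25 (f = (-5 + 0)² = (-5)² = 25)
j = 9049/8908 (j = (-20918 - 24327)/(-44540) = -45245*(-1/44540) = 9049/8908 ≈ 1.0158)
B = 1024 (B = (7 + 25)² = 32² = 1024)
√(j + B) = √(9049/8908 + 1024) = √(9130841/8908) = √20334382907/4454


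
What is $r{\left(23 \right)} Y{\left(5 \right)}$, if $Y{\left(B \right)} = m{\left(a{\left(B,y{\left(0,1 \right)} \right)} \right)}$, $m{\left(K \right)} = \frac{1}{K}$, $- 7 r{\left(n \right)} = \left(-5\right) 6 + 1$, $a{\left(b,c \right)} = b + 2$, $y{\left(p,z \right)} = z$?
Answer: $\frac{29}{49} \approx 0.59184$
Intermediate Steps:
$a{\left(b,c \right)} = 2 + b$
$r{\left(n \right)} = \frac{29}{7}$ ($r{\left(n \right)} = - \frac{\left(-5\right) 6 + 1}{7} = - \frac{-30 + 1}{7} = \left(- \frac{1}{7}\right) \left(-29\right) = \frac{29}{7}$)
$Y{\left(B \right)} = \frac{1}{2 + B}$
$r{\left(23 \right)} Y{\left(5 \right)} = \frac{29}{7 \left(2 + 5\right)} = \frac{29}{7 \cdot 7} = \frac{29}{7} \cdot \frac{1}{7} = \frac{29}{49}$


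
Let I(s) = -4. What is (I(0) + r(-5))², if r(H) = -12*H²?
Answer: 92416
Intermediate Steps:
(I(0) + r(-5))² = (-4 - 12*(-5)²)² = (-4 - 12*25)² = (-4 - 300)² = (-304)² = 92416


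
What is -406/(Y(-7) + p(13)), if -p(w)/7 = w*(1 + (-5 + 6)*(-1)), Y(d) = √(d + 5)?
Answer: 203*I*√2 ≈ 287.09*I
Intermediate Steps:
Y(d) = √(5 + d)
p(w) = 0 (p(w) = -7*w*(1 + (-5 + 6)*(-1)) = -7*w*(1 + 1*(-1)) = -7*w*(1 - 1) = -7*w*0 = -7*0 = 0)
-406/(Y(-7) + p(13)) = -406/(√(5 - 7) + 0) = -406/(√(-2) + 0) = -406/(I*√2 + 0) = -406/(I*√2) = -I*√2/2*(-406) = 203*I*√2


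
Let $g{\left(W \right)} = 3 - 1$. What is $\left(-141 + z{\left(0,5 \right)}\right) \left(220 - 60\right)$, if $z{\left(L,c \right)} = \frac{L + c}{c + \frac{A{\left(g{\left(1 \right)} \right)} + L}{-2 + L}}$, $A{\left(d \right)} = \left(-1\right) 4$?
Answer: $- \frac{157120}{7} \approx -22446.0$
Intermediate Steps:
$g{\left(W \right)} = 2$ ($g{\left(W \right)} = 3 - 1 = 2$)
$A{\left(d \right)} = -4$
$z{\left(L,c \right)} = \frac{L + c}{c + \frac{-4 + L}{-2 + L}}$
$\left(-141 + z{\left(0,5 \right)}\right) \left(220 - 60\right) = \left(-141 + \frac{0^{2} - 0 - 10 + 0 \cdot 5}{-4 + 0 - 10 + 0 \cdot 5}\right) \left(220 - 60\right) = \left(-141 + \frac{0 + 0 - 10 + 0}{-4 + 0 - 10 + 0}\right) 160 = \left(-141 + \frac{1}{-14} \left(-10\right)\right) 160 = \left(-141 - - \frac{5}{7}\right) 160 = \left(-141 + \frac{5}{7}\right) 160 = \left(- \frac{982}{7}\right) 160 = - \frac{157120}{7}$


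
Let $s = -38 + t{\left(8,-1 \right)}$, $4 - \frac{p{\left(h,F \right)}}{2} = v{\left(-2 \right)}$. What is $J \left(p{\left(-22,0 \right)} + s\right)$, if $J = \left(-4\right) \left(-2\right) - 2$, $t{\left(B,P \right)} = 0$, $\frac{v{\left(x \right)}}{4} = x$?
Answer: $-84$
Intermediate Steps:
$v{\left(x \right)} = 4 x$
$p{\left(h,F \right)} = 24$ ($p{\left(h,F \right)} = 8 - 2 \cdot 4 \left(-2\right) = 8 - -16 = 8 + 16 = 24$)
$s = -38$ ($s = -38 + 0 = -38$)
$J = 6$ ($J = 8 - 2 = 6$)
$J \left(p{\left(-22,0 \right)} + s\right) = 6 \left(24 - 38\right) = 6 \left(-14\right) = -84$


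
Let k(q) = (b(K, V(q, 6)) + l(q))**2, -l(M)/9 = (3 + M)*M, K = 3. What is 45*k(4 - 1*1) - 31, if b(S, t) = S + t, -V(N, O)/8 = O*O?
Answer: 8991374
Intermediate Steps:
V(N, O) = -8*O**2 (V(N, O) = -8*O*O = -8*O**2)
l(M) = -9*M*(3 + M) (l(M) = -9*(3 + M)*M = -9*M*(3 + M))
k(q) = (-285 - 9*q*(3 + q))**2 (k(q) = ((3 - 8*6**2) - 9*q*(3 + q))**2 = ((3 - 8*36) - 9*q*(3 + q))**2 = ((3 - 288) - 9*q*(3 + q))**2 = (-285 - 9*q*(3 + q))**2)
45*k(4 - 1*1) - 31 = 45*(9*(95 + 3*(4 - 1*1)*(3 + (4 - 1*1)))**2) - 31 = 45*(9*(95 + 3*(4 - 1)*(3 + (4 - 1)))**2) - 31 = 45*(9*(95 + 3*3*(3 + 3))**2) - 31 = 45*(9*(95 + 3*3*6)**2) - 31 = 45*(9*(95 + 54)**2) - 31 = 45*(9*149**2) - 31 = 45*(9*22201) - 31 = 45*199809 - 31 = 8991405 - 31 = 8991374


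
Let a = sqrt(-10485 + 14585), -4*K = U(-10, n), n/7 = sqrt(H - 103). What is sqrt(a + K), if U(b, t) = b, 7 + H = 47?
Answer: sqrt(10 + 40*sqrt(41))/2 ≈ 8.1567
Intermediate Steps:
H = 40 (H = -7 + 47 = 40)
n = 21*I*sqrt(7) (n = 7*sqrt(40 - 103) = 7*sqrt(-63) = 7*(3*I*sqrt(7)) = 21*I*sqrt(7) ≈ 55.561*I)
K = 5/2 (K = -1/4*(-10) = 5/2 ≈ 2.5000)
a = 10*sqrt(41) (a = sqrt(4100) = 10*sqrt(41) ≈ 64.031)
sqrt(a + K) = sqrt(10*sqrt(41) + 5/2) = sqrt(5/2 + 10*sqrt(41))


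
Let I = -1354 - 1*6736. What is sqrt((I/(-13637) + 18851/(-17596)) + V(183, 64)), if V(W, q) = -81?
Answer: I*sqrt(1172860619096097217)/119978326 ≈ 9.0265*I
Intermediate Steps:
I = -8090 (I = -1354 - 6736 = -8090)
sqrt((I/(-13637) + 18851/(-17596)) + V(183, 64)) = sqrt((-8090/(-13637) + 18851/(-17596)) - 81) = sqrt((-8090*(-1/13637) + 18851*(-1/17596)) - 81) = sqrt((8090/13637 - 18851/17596) - 81) = sqrt(-114719447/239956652 - 81) = sqrt(-19551208259/239956652) = I*sqrt(1172860619096097217)/119978326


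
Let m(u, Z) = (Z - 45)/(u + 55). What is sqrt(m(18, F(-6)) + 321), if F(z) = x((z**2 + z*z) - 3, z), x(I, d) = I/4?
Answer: sqrt(6834333)/146 ≈ 17.906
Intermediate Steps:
x(I, d) = I/4 (x(I, d) = I*(1/4) = I/4)
F(z) = -3/4 + z**2/2 (F(z) = ((z**2 + z*z) - 3)/4 = ((z**2 + z**2) - 3)/4 = (2*z**2 - 3)/4 = (-3 + 2*z**2)/4 = -3/4 + z**2/2)
m(u, Z) = (-45 + Z)/(55 + u)
sqrt(m(18, F(-6)) + 321) = sqrt((-45 + (-3/4 + (1/2)*(-6)**2))/(55 + 18) + 321) = sqrt((-45 + (-3/4 + (1/2)*36))/73 + 321) = sqrt((-45 + (-3/4 + 18))/73 + 321) = sqrt((-45 + 69/4)/73 + 321) = sqrt((1/73)*(-111/4) + 321) = sqrt(-111/292 + 321) = sqrt(93621/292) = sqrt(6834333)/146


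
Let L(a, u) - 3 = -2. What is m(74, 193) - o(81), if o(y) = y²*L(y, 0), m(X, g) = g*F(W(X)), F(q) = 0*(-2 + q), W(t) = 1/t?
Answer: -6561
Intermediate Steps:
L(a, u) = 1 (L(a, u) = 3 - 2 = 1)
W(t) = 1/t
F(q) = 0
m(X, g) = 0 (m(X, g) = g*0 = 0)
o(y) = y² (o(y) = y²*1 = y²)
m(74, 193) - o(81) = 0 - 1*81² = 0 - 1*6561 = 0 - 6561 = -6561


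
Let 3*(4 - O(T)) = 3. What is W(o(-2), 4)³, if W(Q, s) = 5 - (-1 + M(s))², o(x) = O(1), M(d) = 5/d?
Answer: 493039/4096 ≈ 120.37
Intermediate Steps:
O(T) = 3 (O(T) = 4 - ⅓*3 = 4 - 1 = 3)
o(x) = 3
W(Q, s) = 5 - (-1 + 5/s)²
W(o(-2), 4)³ = (5 - 1*(-5 + 4)²/4²)³ = (5 - 1*1/16*(-1)²)³ = (5 - 1*1/16*1)³ = (5 - 1/16)³ = (79/16)³ = 493039/4096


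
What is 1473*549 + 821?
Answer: 809498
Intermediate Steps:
1473*549 + 821 = 808677 + 821 = 809498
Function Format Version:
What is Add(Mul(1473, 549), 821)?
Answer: 809498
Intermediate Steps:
Add(Mul(1473, 549), 821) = Add(808677, 821) = 809498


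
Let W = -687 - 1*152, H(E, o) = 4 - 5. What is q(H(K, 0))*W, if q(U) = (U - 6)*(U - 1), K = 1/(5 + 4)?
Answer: -11746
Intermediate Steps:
K = 1/9 ≈ 0.11111
H(E, o) = -1
q(U) = (-1 + U)*(-6 + U) (q(U) = (-6 + U)*(-1 + U) = (-1 + U)*(-6 + U))
W = -839 (W = -687 - 152 = -839)
q(H(K, 0))*W = (6 + (-1)**2 - 7*(-1))*(-839) = (6 + 1 + 7)*(-839) = 14*(-839) = -11746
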